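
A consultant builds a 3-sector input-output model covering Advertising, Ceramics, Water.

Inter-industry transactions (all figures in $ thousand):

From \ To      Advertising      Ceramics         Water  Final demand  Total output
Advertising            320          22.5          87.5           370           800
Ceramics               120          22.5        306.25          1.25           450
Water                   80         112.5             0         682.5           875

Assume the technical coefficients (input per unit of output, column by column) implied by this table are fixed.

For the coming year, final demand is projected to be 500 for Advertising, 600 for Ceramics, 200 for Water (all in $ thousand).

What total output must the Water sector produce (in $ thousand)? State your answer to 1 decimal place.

x_3 = 549.0

Technical coefficients a_ij = z_ij / X_j:
  a_11 = 320/800 = 0.40, a_21 = 120/800 = 0.15, a_31 = 80/800 = 0.10
  a_12 = 22.5/450 = 0.05, a_22 = 22.5/450 = 0.05, a_32 = 112.5/450 = 0.25
  a_13 = 87.5/875 = 0.10, a_23 = 306.25/875 = 0.35, a_33 = 0/875 = 0.00
I − A =
  [   0.60    -0.05    -0.10]
  [  -0.15     0.95    -0.35]
  [  -0.10    -0.25     1.00]
Cofactors of I−A, C_ij = (−1)^(i+j)·(minor ij) (rows/columns in the sector order above):
  C_11 = (0.95)(1.00) − (-0.35)(-0.25) = 0.8625
  C_12 = −[(-0.15)(1.00) − (-0.35)(-0.10)] = 0.1850
  C_13 = (-0.15)(-0.25) − (0.95)(-0.10) = 0.1325
  C_21 = −[(-0.05)(1.00) − (-0.10)(-0.25)] = 0.0750
  C_22 = (0.60)(1.00) − (-0.10)(-0.10) = 0.5900
  C_23 = −[(0.60)(-0.25) − (-0.05)(-0.10)] = 0.1550
  C_31 = (-0.05)(-0.35) − (-0.10)(0.95) = 0.1125
  C_32 = −[(0.60)(-0.35) − (-0.10)(-0.15)] = 0.2250
  C_33 = (0.60)(0.95) − (-0.05)(-0.15) = 0.5625
det(I−A) = Σ_j (I−A)_1j·C_1j = (0.60)(0.8625) + (-0.05)(0.1850) + (-0.10)(0.1325) = 0.4950
adj(I−A) = Cᵀ =
  [ 0.8625   0.0750   0.1125]
  [ 0.1850   0.5900   0.2250]
  [ 0.1325   0.1550   0.5625]
(I − A)⁻¹ = adj(I−A) / det(I−A) ≈
  [   1.7424     0.1515     0.2273]
  [   0.3737     1.1919     0.4545]
  [   0.2677     0.3131     1.1364]
x = (I − A)⁻¹ d = adj(I−A)·d / det(I−A), with det(I−A) = 0.4950:
  x_1 = (0.8625·500 + 0.0750·600 + 0.1125·200) / 0.4950 = 498.75 / 0.4950 ≈ 1007.6
  x_2 = (0.1850·500 + 0.5900·600 + 0.2250·200) / 0.4950 = 491.50 / 0.4950 ≈ 992.9
  x_3 = (0.1325·500 + 0.1550·600 + 0.5625·200) / 0.4950 = 271.75 / 0.4950 ≈ 549.0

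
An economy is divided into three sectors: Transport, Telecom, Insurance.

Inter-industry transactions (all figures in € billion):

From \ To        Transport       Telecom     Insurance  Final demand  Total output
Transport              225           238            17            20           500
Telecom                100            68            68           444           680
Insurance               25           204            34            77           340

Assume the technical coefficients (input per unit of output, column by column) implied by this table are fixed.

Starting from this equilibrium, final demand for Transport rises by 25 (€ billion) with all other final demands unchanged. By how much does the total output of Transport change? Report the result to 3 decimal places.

Technical coefficients a_ij = z_ij / X_j:
  a_11 = 225/500 = 0.45, a_21 = 100/500 = 0.20, a_31 = 25/500 = 0.05
  a_12 = 238/680 = 0.35, a_22 = 68/680 = 0.10, a_32 = 204/680 = 0.30
  a_13 = 17/340 = 0.05, a_23 = 68/340 = 0.20, a_33 = 34/340 = 0.10
I − A =
  [   0.55    -0.35    -0.05]
  [  -0.20     0.90    -0.20]
  [  -0.05    -0.30     0.90]
Cofactors of I−A, C_ij = (−1)^(i+j)·(minor ij) (rows/columns in the sector order above):
  C_11 = (0.90)(0.90) − (-0.20)(-0.30) = 0.7500
  C_12 = −[(-0.20)(0.90) − (-0.20)(-0.05)] = 0.1900
  C_13 = (-0.20)(-0.30) − (0.90)(-0.05) = 0.1050
  C_21 = −[(-0.35)(0.90) − (-0.05)(-0.30)] = 0.3300
  C_22 = (0.55)(0.90) − (-0.05)(-0.05) = 0.4925
  C_23 = −[(0.55)(-0.30) − (-0.35)(-0.05)] = 0.1825
  C_31 = (-0.35)(-0.20) − (-0.05)(0.90) = 0.1150
  C_32 = −[(0.55)(-0.20) − (-0.05)(-0.20)] = 0.1200
  C_33 = (0.55)(0.90) − (-0.35)(-0.20) = 0.4250
det(I−A) = Σ_j (I−A)_1j·C_1j = (0.55)(0.7500) + (-0.35)(0.1900) + (-0.05)(0.1050) = 0.34075
adj(I−A) = Cᵀ =
  [ 0.7500   0.3300   0.1150]
  [ 0.1900   0.4925   0.1200]
  [ 0.1050   0.1825   0.4250]
(I − A)⁻¹ = adj(I−A) / det(I−A) ≈
  [   2.2010     0.9685     0.3375]
  [   0.5576     1.4453     0.3522]
  [   0.3081     0.5356     1.2472]
Δx = (I − A)⁻¹ Δd with Δd having +25 in the Transport component and 0 elsewhere.
So Δx_1 = L_11 · (+25), where L_11 = adj(I−A)_11 / det(I−A) = 0.7500 / 0.34075.
Δx_1 = 0.7500 × (+25) / 0.34075 = 18.75 / 0.34075 ≈ 55.026.

Δx_1 = 55.026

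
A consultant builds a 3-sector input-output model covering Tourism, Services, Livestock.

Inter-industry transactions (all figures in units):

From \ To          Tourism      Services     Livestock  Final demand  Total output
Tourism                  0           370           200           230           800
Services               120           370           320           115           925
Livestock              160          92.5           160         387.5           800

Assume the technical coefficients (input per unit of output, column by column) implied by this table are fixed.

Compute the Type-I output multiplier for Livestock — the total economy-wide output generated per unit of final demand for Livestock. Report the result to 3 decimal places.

Technical coefficients a_ij = z_ij / X_j:
  a_11 = 0/800 = 0.00, a_21 = 120/800 = 0.15, a_31 = 160/800 = 0.20
  a_12 = 370/925 = 0.40, a_22 = 370/925 = 0.40, a_32 = 92.5/925 = 0.10
  a_13 = 200/800 = 0.25, a_23 = 320/800 = 0.40, a_33 = 160/800 = 0.20
I − A =
  [   1.00    -0.40    -0.25]
  [  -0.15     0.60    -0.40]
  [  -0.20    -0.10     0.80]
Cofactors of I−A, C_ij = (−1)^(i+j)·(minor ij) (rows/columns in the sector order above):
  C_11 = (0.60)(0.80) − (-0.40)(-0.10) = 0.4400
  C_12 = −[(-0.15)(0.80) − (-0.40)(-0.20)] = 0.2000
  C_13 = (-0.15)(-0.10) − (0.60)(-0.20) = 0.1350
  C_21 = −[(-0.40)(0.80) − (-0.25)(-0.10)] = 0.3450
  C_22 = (1.00)(0.80) − (-0.25)(-0.20) = 0.7500
  C_23 = −[(1.00)(-0.10) − (-0.40)(-0.20)] = 0.1800
  C_31 = (-0.40)(-0.40) − (-0.25)(0.60) = 0.3100
  C_32 = −[(1.00)(-0.40) − (-0.25)(-0.15)] = 0.4375
  C_33 = (1.00)(0.60) − (-0.40)(-0.15) = 0.5400
det(I−A) = Σ_j (I−A)_1j·C_1j = (1.00)(0.4400) + (-0.40)(0.2000) + (-0.25)(0.1350) = 0.32625
adj(I−A) = Cᵀ =
  [ 0.4400   0.3450   0.3100]
  [ 0.2000   0.7500   0.4375]
  [ 0.1350   0.1800   0.5400]
(I − A)⁻¹ = adj(I−A) / det(I−A) ≈
  [   1.3487     1.0575     0.9502]
  [   0.6130     2.2989     1.3410]
  [   0.4138     0.5517     1.6552]
The output multiplier for sector j is the column-j sum of the Leontief inverse (I − A)⁻¹ = adj(I−A) / det(I−A).
Column 3 of adj(I−A): (0.3100, 0.4375, 0.5400); det(I−A) = 0.32625.
m_3 = (0.3100 + 0.4375 + 0.5400) / 0.32625 = 1.2875 / 0.32625 ≈ 3.946.

m_3 = 3.946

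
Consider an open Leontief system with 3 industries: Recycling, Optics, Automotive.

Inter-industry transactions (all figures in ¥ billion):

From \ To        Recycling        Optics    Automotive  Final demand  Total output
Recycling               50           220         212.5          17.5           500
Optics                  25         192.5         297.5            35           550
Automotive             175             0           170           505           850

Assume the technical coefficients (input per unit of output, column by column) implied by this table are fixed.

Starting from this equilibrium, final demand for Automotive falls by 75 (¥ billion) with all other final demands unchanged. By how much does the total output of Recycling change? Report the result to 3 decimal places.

Δx_R = -65.547

Technical coefficients a_ij = z_ij / X_j:
  a_RR = 50/500 = 0.10, a_OR = 25/500 = 0.05, a_AR = 175/500 = 0.35
  a_RO = 220/550 = 0.40, a_OO = 192.5/550 = 0.35, a_AO = 0/550 = 0.00
  a_RA = 212.5/850 = 0.25, a_OA = 297.5/850 = 0.35, a_AA = 170/850 = 0.20
I − A =
  [   0.90    -0.40    -0.25]
  [  -0.05     0.65    -0.35]
  [  -0.35     0.00     0.80]
Cofactors of I−A, C_ij = (−1)^(i+j)·(minor ij) (rows/columns in the sector order above):
  C_11 = (0.65)(0.80) − (-0.35)(0.00) = 0.5200
  C_12 = −[(-0.05)(0.80) − (-0.35)(-0.35)] = 0.1625
  C_13 = (-0.05)(0.00) − (0.65)(-0.35) = 0.2275
  C_21 = −[(-0.40)(0.80) − (-0.25)(0.00)] = 0.3200
  C_22 = (0.90)(0.80) − (-0.25)(-0.35) = 0.6325
  C_23 = −[(0.90)(0.00) − (-0.40)(-0.35)] = 0.1400
  C_31 = (-0.40)(-0.35) − (-0.25)(0.65) = 0.3025
  C_32 = −[(0.90)(-0.35) − (-0.25)(-0.05)] = 0.3275
  C_33 = (0.90)(0.65) − (-0.40)(-0.05) = 0.5650
det(I−A) = Σ_j (I−A)_1j·C_1j = (0.90)(0.5200) + (-0.40)(0.1625) + (-0.25)(0.2275) = 0.346125
adj(I−A) = Cᵀ =
  [ 0.5200   0.3200   0.3025]
  [ 0.1625   0.6325   0.3275]
  [ 0.2275   0.1400   0.5650]
(I − A)⁻¹ = adj(I−A) / det(I−A) ≈
  [   1.5023     0.9245     0.8740]
  [   0.4695     1.8274     0.9462]
  [   0.6573     0.4045     1.6324]
Δx = (I − A)⁻¹ Δd with Δd having -75 in the Automotive component and 0 elsewhere.
So Δx_R = L_RA · (-75), where L_RA = adj(I−A)_RA / det(I−A) = 0.3025 / 0.346125.
Δx_R = 0.3025 × (-75) / 0.346125 = -22.6875 / 0.346125 ≈ -65.547.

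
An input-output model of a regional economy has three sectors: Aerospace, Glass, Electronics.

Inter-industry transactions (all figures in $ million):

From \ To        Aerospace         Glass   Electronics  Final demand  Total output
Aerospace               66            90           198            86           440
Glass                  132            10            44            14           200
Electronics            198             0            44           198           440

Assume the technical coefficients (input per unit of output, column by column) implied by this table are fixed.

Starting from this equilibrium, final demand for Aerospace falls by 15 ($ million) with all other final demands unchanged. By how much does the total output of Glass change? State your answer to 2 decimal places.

Δx_2 = -12.03

Technical coefficients a_ij = z_ij / X_j:
  a_11 = 66/440 = 0.15, a_21 = 132/440 = 0.30, a_31 = 198/440 = 0.45
  a_12 = 90/200 = 0.45, a_22 = 10/200 = 0.05, a_32 = 0/200 = 0.00
  a_13 = 198/440 = 0.45, a_23 = 44/440 = 0.10, a_33 = 44/440 = 0.10
I − A =
  [   0.85    -0.45    -0.45]
  [  -0.30     0.95    -0.10]
  [  -0.45     0.00     0.90]
Cofactors of I−A, C_ij = (−1)^(i+j)·(minor ij) (rows/columns in the sector order above):
  C_11 = (0.95)(0.90) − (-0.10)(0.00) = 0.8550
  C_12 = −[(-0.30)(0.90) − (-0.10)(-0.45)] = 0.3150
  C_13 = (-0.30)(0.00) − (0.95)(-0.45) = 0.4275
  C_21 = −[(-0.45)(0.90) − (-0.45)(0.00)] = 0.4050
  C_22 = (0.85)(0.90) − (-0.45)(-0.45) = 0.5625
  C_23 = −[(0.85)(0.00) − (-0.45)(-0.45)] = 0.2025
  C_31 = (-0.45)(-0.10) − (-0.45)(0.95) = 0.4725
  C_32 = −[(0.85)(-0.10) − (-0.45)(-0.30)] = 0.2200
  C_33 = (0.85)(0.95) − (-0.45)(-0.30) = 0.6725
det(I−A) = Σ_j (I−A)_1j·C_1j = (0.85)(0.8550) + (-0.45)(0.3150) + (-0.45)(0.4275) = 0.392625
adj(I−A) = Cᵀ =
  [ 0.8550   0.4050   0.4725]
  [ 0.3150   0.5625   0.2200]
  [ 0.4275   0.2025   0.6725]
(I − A)⁻¹ = adj(I−A) / det(I−A) ≈
  [   2.1777     1.0315     1.2034]
  [   0.8023     1.4327     0.5603]
  [   1.0888     0.5158     1.7128]
Δx = (I − A)⁻¹ Δd with Δd having -15 in the Aerospace component and 0 elsewhere.
So Δx_2 = L_21 · (-15), where L_21 = adj(I−A)_21 / det(I−A) = 0.3150 / 0.392625.
Δx_2 = 0.3150 × (-15) / 0.392625 = -4.725 / 0.392625 ≈ -12.03.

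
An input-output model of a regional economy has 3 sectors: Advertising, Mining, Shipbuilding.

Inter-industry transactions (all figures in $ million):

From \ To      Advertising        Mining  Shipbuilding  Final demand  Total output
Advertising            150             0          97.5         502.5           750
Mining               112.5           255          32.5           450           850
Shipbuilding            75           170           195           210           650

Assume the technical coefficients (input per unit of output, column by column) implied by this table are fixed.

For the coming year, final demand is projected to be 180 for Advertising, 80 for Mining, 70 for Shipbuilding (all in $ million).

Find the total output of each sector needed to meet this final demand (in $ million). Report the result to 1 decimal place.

Technical coefficients a_ij = z_ij / X_j:
  a_11 = 150/750 = 0.20, a_21 = 112.5/750 = 0.15, a_31 = 75/750 = 0.10
  a_12 = 0/850 = 0.00, a_22 = 255/850 = 0.30, a_32 = 170/850 = 0.20
  a_13 = 97.5/650 = 0.15, a_23 = 32.5/650 = 0.05, a_33 = 195/650 = 0.30
I − A =
  [   0.80     0.00    -0.15]
  [  -0.15     0.70    -0.05]
  [  -0.10    -0.20     0.70]
Cofactors of I−A, C_ij = (−1)^(i+j)·(minor ij) (rows/columns in the sector order above):
  C_11 = (0.70)(0.70) − (-0.05)(-0.20) = 0.4800
  C_12 = −[(-0.15)(0.70) − (-0.05)(-0.10)] = 0.1100
  C_13 = (-0.15)(-0.20) − (0.70)(-0.10) = 0.1000
  C_21 = −[(0.00)(0.70) − (-0.15)(-0.20)] = 0.0300
  C_22 = (0.80)(0.70) − (-0.15)(-0.10) = 0.5450
  C_23 = −[(0.80)(-0.20) − (0.00)(-0.10)] = 0.1600
  C_31 = (0.00)(-0.05) − (-0.15)(0.70) = 0.1050
  C_32 = −[(0.80)(-0.05) − (-0.15)(-0.15)] = 0.0625
  C_33 = (0.80)(0.70) − (0.00)(-0.15) = 0.5600
det(I−A) = Σ_j (I−A)_1j·C_1j = (0.80)(0.4800) + (0.00)(0.1100) + (-0.15)(0.1000) = 0.3690
adj(I−A) = Cᵀ =
  [ 0.4800   0.0300   0.1050]
  [ 0.1100   0.5450   0.0625]
  [ 0.1000   0.1600   0.5600]
(I − A)⁻¹ = adj(I−A) / det(I−A) ≈
  [   1.3008     0.0813     0.2846]
  [   0.2981     1.4770     0.1694]
  [   0.2710     0.4336     1.5176]
x = (I − A)⁻¹ d = adj(I−A)·d / det(I−A), with det(I−A) = 0.3690:
  x_1 = (0.4800·180 + 0.0300·80 + 0.1050·70) / 0.3690 = 96.15 / 0.3690 ≈ 260.6
  x_2 = (0.1100·180 + 0.5450·80 + 0.0625·70) / 0.3690 = 67.775 / 0.3690 ≈ 183.7
  x_3 = (0.1000·180 + 0.1600·80 + 0.5600·70) / 0.3690 = 70.00 / 0.3690 ≈ 189.7

x_1 = 260.6, x_2 = 183.7, x_3 = 189.7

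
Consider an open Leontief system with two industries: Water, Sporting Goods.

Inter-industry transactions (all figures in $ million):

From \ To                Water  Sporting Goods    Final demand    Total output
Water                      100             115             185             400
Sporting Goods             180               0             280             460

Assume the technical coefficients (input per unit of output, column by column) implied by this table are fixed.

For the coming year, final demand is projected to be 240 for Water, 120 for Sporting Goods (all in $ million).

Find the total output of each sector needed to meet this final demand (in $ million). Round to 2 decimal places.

Technical coefficients a_ij = z_ij / X_j:
  a_11 = 100/400 = 0.25, a_21 = 180/400 = 0.45
  a_12 = 115/460 = 0.25, a_22 = 0/460 = 0.00
I − A =
  [   0.75    -0.25]
  [  -0.45     1.00]
det(I−A) = (0.75)(1.00) − (-0.25)(-0.45) = 0.6375
adj(I−A) = [[1.00, 0.25], [0.45, 0.75]]
(I − A)⁻¹ = adj(I−A) / det(I−A) ≈
  [   1.5686     0.3922]
  [   0.7059     1.1765]
x = (I − A)⁻¹ d = adj(I−A)·d / det(I−A), with det(I−A) = 0.6375:
  x_1 = (1.00·240 + 0.25·120) / 0.6375 = 270.00 / 0.6375 ≈ 423.53
  x_2 = (0.45·240 + 0.75·120) / 0.6375 = 198.00 / 0.6375 ≈ 310.59

x_1 = 423.53, x_2 = 310.59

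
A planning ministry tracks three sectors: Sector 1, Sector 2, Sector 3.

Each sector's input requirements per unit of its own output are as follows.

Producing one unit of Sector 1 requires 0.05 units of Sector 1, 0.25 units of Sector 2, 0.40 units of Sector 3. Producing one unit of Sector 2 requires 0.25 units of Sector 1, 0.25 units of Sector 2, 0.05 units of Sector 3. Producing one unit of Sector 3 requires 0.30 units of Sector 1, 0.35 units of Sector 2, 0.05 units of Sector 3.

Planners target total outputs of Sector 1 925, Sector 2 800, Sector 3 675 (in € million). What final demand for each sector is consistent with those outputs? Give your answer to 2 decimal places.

d_1 = 476.25, d_2 = 132.50, d_3 = 231.25

I − A =
  [   0.95    -0.25    -0.30]
  [  -0.25     0.75    -0.35]
  [  -0.40    -0.05     0.95]
d = (I − A) x:
  d_1 = (+0.95)·925 + (-0.25)·800 + (-0.30)·675 = 476.25
  d_2 = (-0.25)·925 + (+0.75)·800 + (-0.35)·675 = 132.50
  d_3 = (-0.40)·925 + (-0.05)·800 + (+0.95)·675 = 231.25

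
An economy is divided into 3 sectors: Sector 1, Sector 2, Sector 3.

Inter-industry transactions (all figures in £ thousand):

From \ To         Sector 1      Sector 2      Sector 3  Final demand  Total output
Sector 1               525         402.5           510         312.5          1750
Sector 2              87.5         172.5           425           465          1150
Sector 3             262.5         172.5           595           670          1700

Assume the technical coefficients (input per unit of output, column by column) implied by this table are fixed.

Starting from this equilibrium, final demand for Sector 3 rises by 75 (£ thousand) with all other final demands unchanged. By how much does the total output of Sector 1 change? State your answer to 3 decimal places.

Technical coefficients a_ij = z_ij / X_j:
  a_11 = 525/1750 = 0.30, a_21 = 87.5/1750 = 0.05, a_31 = 262.5/1750 = 0.15
  a_12 = 402.5/1150 = 0.35, a_22 = 172.5/1150 = 0.15, a_32 = 172.5/1150 = 0.15
  a_13 = 510/1700 = 0.30, a_23 = 425/1700 = 0.25, a_33 = 595/1700 = 0.35
I − A =
  [   0.70    -0.35    -0.30]
  [  -0.05     0.85    -0.25]
  [  -0.15    -0.15     0.65]
Cofactors of I−A, C_ij = (−1)^(i+j)·(minor ij) (rows/columns in the sector order above):
  C_11 = (0.85)(0.65) − (-0.25)(-0.15) = 0.5150
  C_12 = −[(-0.05)(0.65) − (-0.25)(-0.15)] = 0.0700
  C_13 = (-0.05)(-0.15) − (0.85)(-0.15) = 0.1350
  C_21 = −[(-0.35)(0.65) − (-0.30)(-0.15)] = 0.2725
  C_22 = (0.70)(0.65) − (-0.30)(-0.15) = 0.4100
  C_23 = −[(0.70)(-0.15) − (-0.35)(-0.15)] = 0.1575
  C_31 = (-0.35)(-0.25) − (-0.30)(0.85) = 0.3425
  C_32 = −[(0.70)(-0.25) − (-0.30)(-0.05)] = 0.1900
  C_33 = (0.70)(0.85) − (-0.35)(-0.05) = 0.5775
det(I−A) = Σ_j (I−A)_1j·C_1j = (0.70)(0.5150) + (-0.35)(0.0700) + (-0.30)(0.1350) = 0.2955
adj(I−A) = Cᵀ =
  [ 0.5150   0.2725   0.3425]
  [ 0.0700   0.4100   0.1900]
  [ 0.1350   0.1575   0.5775]
(I − A)⁻¹ = adj(I−A) / det(I−A) ≈
  [   1.7428     0.9222     1.1591]
  [   0.2369     1.3875     0.6430]
  [   0.4569     0.5330     1.9543]
Δx = (I − A)⁻¹ Δd with Δd having +75 in the Sector 3 component and 0 elsewhere.
So Δx_1 = L_13 · (+75), where L_13 = adj(I−A)_13 / det(I−A) = 0.3425 / 0.2955.
Δx_1 = 0.3425 × (+75) / 0.2955 = 25.6875 / 0.2955 ≈ 86.929.

Δx_1 = 86.929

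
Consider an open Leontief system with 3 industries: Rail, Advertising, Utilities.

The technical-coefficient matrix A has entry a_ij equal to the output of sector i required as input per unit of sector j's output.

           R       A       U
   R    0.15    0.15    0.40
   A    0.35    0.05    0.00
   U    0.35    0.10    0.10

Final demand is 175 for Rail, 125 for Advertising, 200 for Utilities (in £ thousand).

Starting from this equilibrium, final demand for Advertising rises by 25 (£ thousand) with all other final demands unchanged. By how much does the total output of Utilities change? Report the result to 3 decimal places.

Δx_U = 6.455

I − A =
  [   0.85    -0.15    -0.40]
  [  -0.35     0.95     0.00]
  [  -0.35    -0.10     0.90]
Cofactors of I−A, C_ij = (−1)^(i+j)·(minor ij) (rows/columns in the sector order above):
  C_11 = (0.95)(0.90) − (0.00)(-0.10) = 0.8550
  C_12 = −[(-0.35)(0.90) − (0.00)(-0.35)] = 0.3150
  C_13 = (-0.35)(-0.10) − (0.95)(-0.35) = 0.3675
  C_21 = −[(-0.15)(0.90) − (-0.40)(-0.10)] = 0.1750
  C_22 = (0.85)(0.90) − (-0.40)(-0.35) = 0.6250
  C_23 = −[(0.85)(-0.10) − (-0.15)(-0.35)] = 0.1375
  C_31 = (-0.15)(0.00) − (-0.40)(0.95) = 0.3800
  C_32 = −[(0.85)(0.00) − (-0.40)(-0.35)] = 0.1400
  C_33 = (0.85)(0.95) − (-0.15)(-0.35) = 0.7550
det(I−A) = Σ_j (I−A)_1j·C_1j = (0.85)(0.8550) + (-0.15)(0.3150) + (-0.40)(0.3675) = 0.5325
adj(I−A) = Cᵀ =
  [ 0.8550   0.1750   0.3800]
  [ 0.3150   0.6250   0.1400]
  [ 0.3675   0.1375   0.7550]
(I − A)⁻¹ = adj(I−A) / det(I−A) ≈
  [   1.6056     0.3286     0.7136]
  [   0.5915     1.1737     0.2629]
  [   0.6901     0.2582     1.4178]
Δx = (I − A)⁻¹ Δd with Δd having +25 in the Advertising component and 0 elsewhere.
So Δx_U = L_UA · (+25), where L_UA = adj(I−A)_UA / det(I−A) = 0.1375 / 0.5325.
Δx_U = 0.1375 × (+25) / 0.5325 = 3.4375 / 0.5325 ≈ 6.455.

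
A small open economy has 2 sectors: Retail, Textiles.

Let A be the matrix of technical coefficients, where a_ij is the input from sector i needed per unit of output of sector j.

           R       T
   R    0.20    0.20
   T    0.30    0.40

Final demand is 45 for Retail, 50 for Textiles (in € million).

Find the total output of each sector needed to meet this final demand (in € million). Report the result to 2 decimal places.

x_R = 88.10, x_T = 127.38

I − A =
  [   0.80    -0.20]
  [  -0.30     0.60]
det(I−A) = (0.80)(0.60) − (-0.20)(-0.30) = 0.4200
adj(I−A) = [[0.60, 0.20], [0.30, 0.80]]
(I − A)⁻¹ = adj(I−A) / det(I−A) ≈
  [   1.4286     0.4762]
  [   0.7143     1.9048]
x = (I − A)⁻¹ d = adj(I−A)·d / det(I−A), with det(I−A) = 0.4200:
  x_R = (0.60·45 + 0.20·50) / 0.4200 = 37.00 / 0.4200 ≈ 88.10
  x_T = (0.30·45 + 0.80·50) / 0.4200 = 53.50 / 0.4200 ≈ 127.38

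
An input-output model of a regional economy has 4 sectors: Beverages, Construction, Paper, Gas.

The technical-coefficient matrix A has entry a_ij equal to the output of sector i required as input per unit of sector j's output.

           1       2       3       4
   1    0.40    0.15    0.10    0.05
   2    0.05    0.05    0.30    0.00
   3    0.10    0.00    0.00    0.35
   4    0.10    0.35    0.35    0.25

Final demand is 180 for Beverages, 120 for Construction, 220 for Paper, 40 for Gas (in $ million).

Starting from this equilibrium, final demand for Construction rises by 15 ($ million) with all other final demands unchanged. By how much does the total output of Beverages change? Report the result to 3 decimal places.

Δx_1 = 6.051

I − A =
  [   0.60    -0.15    -0.10    -0.05]
  [  -0.05     0.95    -0.30     0.00]
  [  -0.10     0.00     1.00    -0.35]
  [  -0.10    -0.35    -0.35     0.75]
Compute the cofactors C_ij = (−1)^(i+j)·(3×3 minor ij) of I−A; the adjugate is their transpose:
adj(I−A) = Cᵀ =
  [ 0.559375   0.123875   0.126875   0.096500]
  [ 0.064375   0.358750   0.138125   0.068750]
  [ 0.110625   0.091750   0.416250   0.201625]
  [ 0.156250   0.226750   0.275625   0.548500]
det(I−A) = Σ_j (I−A)_1j·C_1j = (0.60)(0.559375) + (-0.15)(0.064375) + (-0.10)(0.110625) + (-0.05)(0.156250) = 0.30709375
(I − A)⁻¹ = adj(I−A) / det(I−A) ≈
  [   1.8215     0.4034     0.4131     0.3142]
  [   0.2096     1.1682     0.4498     0.2239]
  [   0.3602     0.2988     1.3554     0.6566]
  [   0.5088     0.7384     0.8975     1.7861]
Δx = (I − A)⁻¹ Δd with Δd having +15 in the Construction component and 0 elsewhere.
So Δx_1 = L_12 · (+15), where L_12 = adj(I−A)_12 / det(I−A) = 0.123875 / 0.30709375.
Δx_1 = 0.123875 × (+15) / 0.30709375 = 1.858125 / 0.30709375 ≈ 6.051.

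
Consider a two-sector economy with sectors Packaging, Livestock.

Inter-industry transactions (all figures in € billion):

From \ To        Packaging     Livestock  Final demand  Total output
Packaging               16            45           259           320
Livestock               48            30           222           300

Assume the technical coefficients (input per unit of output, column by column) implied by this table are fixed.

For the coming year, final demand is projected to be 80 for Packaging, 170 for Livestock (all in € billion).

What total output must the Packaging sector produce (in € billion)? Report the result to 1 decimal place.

Technical coefficients a_ij = z_ij / X_j:
  a_11 = 16/320 = 0.05, a_21 = 48/320 = 0.15
  a_12 = 45/300 = 0.15, a_22 = 30/300 = 0.10
I − A =
  [   0.95    -0.15]
  [  -0.15     0.90]
det(I−A) = (0.95)(0.90) − (-0.15)(-0.15) = 0.8325
adj(I−A) = [[0.90, 0.15], [0.15, 0.95]]
(I − A)⁻¹ = adj(I−A) / det(I−A) ≈
  [   1.0811     0.1802]
  [   0.1802     1.1411]
x = (I − A)⁻¹ d = adj(I−A)·d / det(I−A), with det(I−A) = 0.8325:
  x_1 = (0.90·80 + 0.15·170) / 0.8325 = 97.50 / 0.8325 ≈ 117.1
  x_2 = (0.15·80 + 0.95·170) / 0.8325 = 173.50 / 0.8325 ≈ 208.4

x_1 = 117.1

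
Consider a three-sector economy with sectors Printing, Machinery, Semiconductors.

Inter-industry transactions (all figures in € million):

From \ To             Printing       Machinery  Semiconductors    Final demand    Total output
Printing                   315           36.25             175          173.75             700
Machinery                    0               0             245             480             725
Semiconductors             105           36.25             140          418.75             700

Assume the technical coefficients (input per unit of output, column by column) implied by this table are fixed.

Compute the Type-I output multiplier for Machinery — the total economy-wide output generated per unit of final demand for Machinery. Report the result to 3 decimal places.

Technical coefficients a_ij = z_ij / X_j:
  a_PP = 315/700 = 0.45, a_MP = 0/700 = 0.00, a_SP = 105/700 = 0.15
  a_PM = 36.25/725 = 0.05, a_MM = 0/725 = 0.00, a_SM = 36.25/725 = 0.05
  a_PS = 175/700 = 0.25, a_MS = 245/700 = 0.35, a_SS = 140/700 = 0.20
I − A =
  [   0.55    -0.05    -0.25]
  [   0.00     1.00    -0.35]
  [  -0.15    -0.05     0.80]
Cofactors of I−A, C_ij = (−1)^(i+j)·(minor ij) (rows/columns in the sector order above):
  C_11 = (1.00)(0.80) − (-0.35)(-0.05) = 0.7825
  C_12 = −[(0.00)(0.80) − (-0.35)(-0.15)] = 0.0525
  C_13 = (0.00)(-0.05) − (1.00)(-0.15) = 0.1500
  C_21 = −[(-0.05)(0.80) − (-0.25)(-0.05)] = 0.0525
  C_22 = (0.55)(0.80) − (-0.25)(-0.15) = 0.4025
  C_23 = −[(0.55)(-0.05) − (-0.05)(-0.15)] = 0.0350
  C_31 = (-0.05)(-0.35) − (-0.25)(1.00) = 0.2675
  C_32 = −[(0.55)(-0.35) − (-0.25)(0.00)] = 0.1925
  C_33 = (0.55)(1.00) − (-0.05)(0.00) = 0.5500
det(I−A) = Σ_j (I−A)_1j·C_1j = (0.55)(0.7825) + (-0.05)(0.0525) + (-0.25)(0.1500) = 0.39025
adj(I−A) = Cᵀ =
  [ 0.7825   0.0525   0.2675]
  [ 0.0525   0.4025   0.1925]
  [ 0.1500   0.0350   0.5500]
(I − A)⁻¹ = adj(I−A) / det(I−A) ≈
  [   2.0051     0.1345     0.6855]
  [   0.1345     1.0314     0.4933]
  [   0.3844     0.0897     1.4094]
The output multiplier for sector j is the column-j sum of the Leontief inverse (I − A)⁻¹ = adj(I−A) / det(I−A).
Column M of adj(I−A): (0.0525, 0.4025, 0.0350); det(I−A) = 0.39025.
m_M = (0.0525 + 0.4025 + 0.0350) / 0.39025 = 0.49 / 0.39025 ≈ 1.256.

m_M = 1.256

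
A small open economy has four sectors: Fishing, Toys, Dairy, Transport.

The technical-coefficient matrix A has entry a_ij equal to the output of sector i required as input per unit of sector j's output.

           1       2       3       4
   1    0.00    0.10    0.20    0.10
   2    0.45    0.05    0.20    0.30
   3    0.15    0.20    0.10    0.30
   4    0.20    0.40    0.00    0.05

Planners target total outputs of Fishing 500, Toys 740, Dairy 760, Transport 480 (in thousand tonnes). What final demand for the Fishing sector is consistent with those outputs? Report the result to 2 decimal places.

I − A =
  [   1.00    -0.10    -0.20    -0.10]
  [  -0.45     0.95    -0.20    -0.30]
  [  -0.15    -0.20     0.90    -0.30]
  [  -0.20    -0.40     0.00     0.95]
d = (I − A) x:
  d_1 = (+1.00)·500 + (-0.10)·740 + (-0.20)·760 + (-0.10)·480 = 226.00
  d_2 = (-0.45)·500 + (+0.95)·740 + (-0.20)·760 + (-0.30)·480 = 182.00
  d_3 = (-0.15)·500 + (-0.20)·740 + (+0.90)·760 + (-0.30)·480 = 317.00
  d_4 = (-0.20)·500 + (-0.40)·740 + (+0.00)·760 + (+0.95)·480 = 60.00

d_1 = 226.00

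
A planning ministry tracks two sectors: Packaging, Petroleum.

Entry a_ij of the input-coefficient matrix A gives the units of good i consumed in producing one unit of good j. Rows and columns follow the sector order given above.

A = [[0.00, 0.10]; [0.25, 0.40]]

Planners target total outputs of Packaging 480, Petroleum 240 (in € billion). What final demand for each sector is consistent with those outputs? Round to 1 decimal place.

d_1 = 456.0, d_2 = 24.0

I − A =
  [   1.00    -0.10]
  [  -0.25     0.60]
d = (I − A) x:
  d_1 = (+1.00)·480 + (-0.10)·240 = 456.0
  d_2 = (-0.25)·480 + (+0.60)·240 = 24.0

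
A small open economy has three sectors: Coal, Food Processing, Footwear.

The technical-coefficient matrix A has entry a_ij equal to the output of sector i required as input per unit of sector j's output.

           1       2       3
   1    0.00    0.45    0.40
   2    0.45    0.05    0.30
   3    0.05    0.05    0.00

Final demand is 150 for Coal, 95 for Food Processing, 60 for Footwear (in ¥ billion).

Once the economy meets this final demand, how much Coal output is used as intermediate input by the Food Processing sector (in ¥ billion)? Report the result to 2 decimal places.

I − A =
  [   1.00    -0.45    -0.40]
  [  -0.45     0.95    -0.30]
  [  -0.05    -0.05     1.00]
Cofactors of I−A, C_ij = (−1)^(i+j)·(minor ij) (rows/columns in the sector order above):
  C_11 = (0.95)(1.00) − (-0.30)(-0.05) = 0.9350
  C_12 = −[(-0.45)(1.00) − (-0.30)(-0.05)] = 0.4650
  C_13 = (-0.45)(-0.05) − (0.95)(-0.05) = 0.0700
  C_21 = −[(-0.45)(1.00) − (-0.40)(-0.05)] = 0.4700
  C_22 = (1.00)(1.00) − (-0.40)(-0.05) = 0.9800
  C_23 = −[(1.00)(-0.05) − (-0.45)(-0.05)] = 0.0725
  C_31 = (-0.45)(-0.30) − (-0.40)(0.95) = 0.5150
  C_32 = −[(1.00)(-0.30) − (-0.40)(-0.45)] = 0.4800
  C_33 = (1.00)(0.95) − (-0.45)(-0.45) = 0.7475
det(I−A) = Σ_j (I−A)_1j·C_1j = (1.00)(0.9350) + (-0.45)(0.4650) + (-0.40)(0.0700) = 0.69775
adj(I−A) = Cᵀ =
  [ 0.9350   0.4700   0.5150]
  [ 0.4650   0.9800   0.4800]
  [ 0.0700   0.0725   0.7475]
(I − A)⁻¹ = adj(I−A) / det(I−A) ≈
  [   1.3400     0.6736     0.7381]
  [   0.6664     1.4045     0.6879]
  [   0.1003     0.1039     1.0713]
First solve x = (I − A)⁻¹ d = adj(I−A)·d / det(I−A); in particular x_2 = (0.4650·150 + 0.9800·95 + 0.4800·60) / 0.69775 = 191.65 / 0.69775 ≈ 274.6686.
Intermediate flow from 1 to 2: z_12 = a_12 · x_2 = 0.45 × 191.65 / 0.69775 = 86.2425 / 0.69775 ≈ 123.60.

z_12 = 123.60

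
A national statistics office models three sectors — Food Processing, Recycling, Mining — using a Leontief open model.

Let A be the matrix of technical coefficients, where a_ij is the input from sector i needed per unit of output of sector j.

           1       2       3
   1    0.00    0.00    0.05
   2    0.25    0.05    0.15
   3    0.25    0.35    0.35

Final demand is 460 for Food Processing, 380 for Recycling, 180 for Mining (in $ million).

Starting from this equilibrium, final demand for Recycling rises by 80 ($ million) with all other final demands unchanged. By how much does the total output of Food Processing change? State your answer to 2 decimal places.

Δx_1 = 2.55

I − A =
  [   1.00     0.00    -0.05]
  [  -0.25     0.95    -0.15]
  [  -0.25    -0.35     0.65]
Cofactors of I−A, C_ij = (−1)^(i+j)·(minor ij) (rows/columns in the sector order above):
  C_11 = (0.95)(0.65) − (-0.15)(-0.35) = 0.5650
  C_12 = −[(-0.25)(0.65) − (-0.15)(-0.25)] = 0.2000
  C_13 = (-0.25)(-0.35) − (0.95)(-0.25) = 0.3250
  C_21 = −[(0.00)(0.65) − (-0.05)(-0.35)] = 0.0175
  C_22 = (1.00)(0.65) − (-0.05)(-0.25) = 0.6375
  C_23 = −[(1.00)(-0.35) − (0.00)(-0.25)] = 0.3500
  C_31 = (0.00)(-0.15) − (-0.05)(0.95) = 0.0475
  C_32 = −[(1.00)(-0.15) − (-0.05)(-0.25)] = 0.1625
  C_33 = (1.00)(0.95) − (0.00)(-0.25) = 0.9500
det(I−A) = Σ_j (I−A)_1j·C_1j = (1.00)(0.5650) + (0.00)(0.2000) + (-0.05)(0.3250) = 0.54875
adj(I−A) = Cᵀ =
  [ 0.5650   0.0175   0.0475]
  [ 0.2000   0.6375   0.1625]
  [ 0.3250   0.3500   0.9500]
(I − A)⁻¹ = adj(I−A) / det(I−A) ≈
  [   1.0296     0.0319     0.0866]
  [   0.3645     1.1617     0.2961]
  [   0.5923     0.6378     1.7312]
Δx = (I − A)⁻¹ Δd with Δd having +80 in the Recycling component and 0 elsewhere.
So Δx_1 = L_12 · (+80), where L_12 = adj(I−A)_12 / det(I−A) = 0.0175 / 0.54875.
Δx_1 = 0.0175 × (+80) / 0.54875 = 1.40 / 0.54875 ≈ 2.55.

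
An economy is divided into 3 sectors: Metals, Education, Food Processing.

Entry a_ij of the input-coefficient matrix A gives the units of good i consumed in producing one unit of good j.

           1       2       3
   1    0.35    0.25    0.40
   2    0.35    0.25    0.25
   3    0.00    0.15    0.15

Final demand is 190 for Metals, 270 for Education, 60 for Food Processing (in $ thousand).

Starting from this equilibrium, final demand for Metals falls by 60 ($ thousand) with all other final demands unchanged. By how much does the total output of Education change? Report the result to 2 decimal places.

Δx_2 = -60.59

I − A =
  [   0.65    -0.25    -0.40]
  [  -0.35     0.75    -0.25]
  [   0.00    -0.15     0.85]
Cofactors of I−A, C_ij = (−1)^(i+j)·(minor ij) (rows/columns in the sector order above):
  C_11 = (0.75)(0.85) − (-0.25)(-0.15) = 0.6000
  C_12 = −[(-0.35)(0.85) − (-0.25)(0.00)] = 0.2975
  C_13 = (-0.35)(-0.15) − (0.75)(0.00) = 0.0525
  C_21 = −[(-0.25)(0.85) − (-0.40)(-0.15)] = 0.2725
  C_22 = (0.65)(0.85) − (-0.40)(0.00) = 0.5525
  C_23 = −[(0.65)(-0.15) − (-0.25)(0.00)] = 0.0975
  C_31 = (-0.25)(-0.25) − (-0.40)(0.75) = 0.3625
  C_32 = −[(0.65)(-0.25) − (-0.40)(-0.35)] = 0.3025
  C_33 = (0.65)(0.75) − (-0.25)(-0.35) = 0.4000
det(I−A) = Σ_j (I−A)_1j·C_1j = (0.65)(0.6000) + (-0.25)(0.2975) + (-0.40)(0.0525) = 0.294625
adj(I−A) = Cᵀ =
  [ 0.6000   0.2725   0.3625]
  [ 0.2975   0.5525   0.3025]
  [ 0.0525   0.0975   0.4000]
(I − A)⁻¹ = adj(I−A) / det(I−A) ≈
  [   2.0365     0.9249     1.2304]
  [   1.0098     1.8753     1.0267]
  [   0.1782     0.3309     1.3577]
Δx = (I − A)⁻¹ Δd with Δd having -60 in the Metals component and 0 elsewhere.
So Δx_2 = L_21 · (-60), where L_21 = adj(I−A)_21 / det(I−A) = 0.2975 / 0.294625.
Δx_2 = 0.2975 × (-60) / 0.294625 = -17.85 / 0.294625 ≈ -60.59.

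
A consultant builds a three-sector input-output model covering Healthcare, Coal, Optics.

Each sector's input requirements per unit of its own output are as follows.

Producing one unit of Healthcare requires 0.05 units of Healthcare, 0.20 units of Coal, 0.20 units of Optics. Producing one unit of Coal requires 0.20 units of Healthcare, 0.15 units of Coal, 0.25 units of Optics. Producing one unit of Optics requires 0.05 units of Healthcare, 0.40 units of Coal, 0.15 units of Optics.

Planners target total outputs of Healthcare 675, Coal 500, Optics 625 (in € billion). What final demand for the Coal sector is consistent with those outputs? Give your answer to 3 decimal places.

I − A =
  [   0.95    -0.20    -0.05]
  [  -0.20     0.85    -0.40]
  [  -0.20    -0.25     0.85]
d = (I − A) x:
  d_H = (+0.95)·675 + (-0.20)·500 + (-0.05)·625 = 510.000
  d_C = (-0.20)·675 + (+0.85)·500 + (-0.40)·625 = 40.000
  d_O = (-0.20)·675 + (-0.25)·500 + (+0.85)·625 = 271.250

d_C = 40.000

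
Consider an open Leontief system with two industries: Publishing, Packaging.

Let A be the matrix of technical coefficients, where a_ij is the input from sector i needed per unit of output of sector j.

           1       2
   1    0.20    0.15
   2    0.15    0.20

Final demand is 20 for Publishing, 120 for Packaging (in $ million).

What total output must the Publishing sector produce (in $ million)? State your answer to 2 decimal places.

x_1 = 55.06

I − A =
  [   0.80    -0.15]
  [  -0.15     0.80]
det(I−A) = (0.80)(0.80) − (-0.15)(-0.15) = 0.6175
adj(I−A) = [[0.80, 0.15], [0.15, 0.80]]
(I − A)⁻¹ = adj(I−A) / det(I−A) ≈
  [   1.2955     0.2429]
  [   0.2429     1.2955]
x = (I − A)⁻¹ d = adj(I−A)·d / det(I−A), with det(I−A) = 0.6175:
  x_1 = (0.80·20 + 0.15·120) / 0.6175 = 34.00 / 0.6175 ≈ 55.06
  x_2 = (0.15·20 + 0.80·120) / 0.6175 = 99.00 / 0.6175 ≈ 160.32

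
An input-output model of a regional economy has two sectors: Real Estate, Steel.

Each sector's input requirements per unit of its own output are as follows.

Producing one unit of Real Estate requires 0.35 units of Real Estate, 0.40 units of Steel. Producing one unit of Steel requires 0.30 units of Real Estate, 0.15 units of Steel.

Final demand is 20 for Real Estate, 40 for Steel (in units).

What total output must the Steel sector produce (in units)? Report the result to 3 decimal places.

x_S = 78.613

I − A =
  [   0.65    -0.30]
  [  -0.40     0.85]
det(I−A) = (0.65)(0.85) − (-0.30)(-0.40) = 0.4325
adj(I−A) = [[0.85, 0.30], [0.40, 0.65]]
(I − A)⁻¹ = adj(I−A) / det(I−A) ≈
  [   1.9653     0.6936]
  [   0.9249     1.5029]
x = (I − A)⁻¹ d = adj(I−A)·d / det(I−A), with det(I−A) = 0.4325:
  x_R = (0.85·20 + 0.30·40) / 0.4325 = 29.00 / 0.4325 ≈ 67.052
  x_S = (0.40·20 + 0.65·40) / 0.4325 = 34.00 / 0.4325 ≈ 78.613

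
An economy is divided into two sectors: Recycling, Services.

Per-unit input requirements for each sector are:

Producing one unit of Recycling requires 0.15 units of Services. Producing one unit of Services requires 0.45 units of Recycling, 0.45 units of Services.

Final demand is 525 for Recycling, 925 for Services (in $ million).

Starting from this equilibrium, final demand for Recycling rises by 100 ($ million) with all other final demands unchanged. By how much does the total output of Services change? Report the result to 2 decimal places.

Δx_S = 31.09

I − A =
  [   1.00    -0.45]
  [  -0.15     0.55]
det(I−A) = (1.00)(0.55) − (-0.45)(-0.15) = 0.4825
adj(I−A) = [[0.55, 0.45], [0.15, 1.00]]
(I − A)⁻¹ = adj(I−A) / det(I−A) ≈
  [   1.1399     0.9326]
  [   0.3109     2.0725]
Δx = (I − A)⁻¹ Δd with Δd having +100 in the Recycling component and 0 elsewhere.
So Δx_S = L_SR · (+100), where L_SR = adj(I−A)_SR / det(I−A) = 0.15 / 0.4825.
Δx_S = 0.15 × (+100) / 0.4825 = 15.00 / 0.4825 ≈ 31.09.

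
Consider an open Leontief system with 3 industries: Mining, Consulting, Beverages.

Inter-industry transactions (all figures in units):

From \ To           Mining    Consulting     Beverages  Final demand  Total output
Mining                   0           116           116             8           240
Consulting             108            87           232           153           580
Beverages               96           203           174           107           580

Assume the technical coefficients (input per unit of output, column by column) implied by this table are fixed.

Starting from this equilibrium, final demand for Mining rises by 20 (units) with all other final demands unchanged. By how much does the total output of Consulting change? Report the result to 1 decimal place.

Δx_2 = 36.5

Technical coefficients a_ij = z_ij / X_j:
  a_11 = 0/240 = 0.00, a_21 = 108/240 = 0.45, a_31 = 96/240 = 0.40
  a_12 = 116/580 = 0.20, a_22 = 87/580 = 0.15, a_32 = 203/580 = 0.35
  a_13 = 116/580 = 0.20, a_23 = 232/580 = 0.40, a_33 = 174/580 = 0.30
I − A =
  [   1.00    -0.20    -0.20]
  [  -0.45     0.85    -0.40]
  [  -0.40    -0.35     0.70]
Cofactors of I−A, C_ij = (−1)^(i+j)·(minor ij) (rows/columns in the sector order above):
  C_11 = (0.85)(0.70) − (-0.40)(-0.35) = 0.4550
  C_12 = −[(-0.45)(0.70) − (-0.40)(-0.40)] = 0.4750
  C_13 = (-0.45)(-0.35) − (0.85)(-0.40) = 0.4975
  C_21 = −[(-0.20)(0.70) − (-0.20)(-0.35)] = 0.2100
  C_22 = (1.00)(0.70) − (-0.20)(-0.40) = 0.6200
  C_23 = −[(1.00)(-0.35) − (-0.20)(-0.40)] = 0.4300
  C_31 = (-0.20)(-0.40) − (-0.20)(0.85) = 0.2500
  C_32 = −[(1.00)(-0.40) − (-0.20)(-0.45)] = 0.4900
  C_33 = (1.00)(0.85) − (-0.20)(-0.45) = 0.7600
det(I−A) = Σ_j (I−A)_1j·C_1j = (1.00)(0.4550) + (-0.20)(0.4750) + (-0.20)(0.4975) = 0.2605
adj(I−A) = Cᵀ =
  [ 0.4550   0.2100   0.2500]
  [ 0.4750   0.6200   0.4900]
  [ 0.4975   0.4300   0.7600]
(I − A)⁻¹ = adj(I−A) / det(I−A) ≈
  [   1.7466     0.8061     0.9597]
  [   1.8234     2.3800     1.8810]
  [   1.9098     1.6507     2.9175]
Δx = (I − A)⁻¹ Δd with Δd having +20 in the Mining component and 0 elsewhere.
So Δx_2 = L_21 · (+20), where L_21 = adj(I−A)_21 / det(I−A) = 0.4750 / 0.2605.
Δx_2 = 0.4750 × (+20) / 0.2605 = 9.50 / 0.2605 ≈ 36.5.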